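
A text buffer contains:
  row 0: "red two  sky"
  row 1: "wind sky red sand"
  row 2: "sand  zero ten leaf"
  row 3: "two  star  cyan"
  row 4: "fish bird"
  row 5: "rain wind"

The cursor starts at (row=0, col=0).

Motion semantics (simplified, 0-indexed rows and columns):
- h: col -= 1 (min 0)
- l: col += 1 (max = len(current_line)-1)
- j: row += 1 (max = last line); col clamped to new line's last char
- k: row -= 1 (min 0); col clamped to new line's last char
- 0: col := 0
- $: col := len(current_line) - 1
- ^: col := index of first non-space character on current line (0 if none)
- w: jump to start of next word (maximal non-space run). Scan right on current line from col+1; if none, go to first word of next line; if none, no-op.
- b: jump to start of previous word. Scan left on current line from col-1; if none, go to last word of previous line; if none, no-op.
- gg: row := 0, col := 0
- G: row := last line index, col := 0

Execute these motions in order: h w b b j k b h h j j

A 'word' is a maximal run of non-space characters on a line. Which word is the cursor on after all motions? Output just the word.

After 1 (h): row=0 col=0 char='r'
After 2 (w): row=0 col=4 char='t'
After 3 (b): row=0 col=0 char='r'
After 4 (b): row=0 col=0 char='r'
After 5 (j): row=1 col=0 char='w'
After 6 (k): row=0 col=0 char='r'
After 7 (b): row=0 col=0 char='r'
After 8 (h): row=0 col=0 char='r'
After 9 (h): row=0 col=0 char='r'
After 10 (j): row=1 col=0 char='w'
After 11 (j): row=2 col=0 char='s'

Answer: sand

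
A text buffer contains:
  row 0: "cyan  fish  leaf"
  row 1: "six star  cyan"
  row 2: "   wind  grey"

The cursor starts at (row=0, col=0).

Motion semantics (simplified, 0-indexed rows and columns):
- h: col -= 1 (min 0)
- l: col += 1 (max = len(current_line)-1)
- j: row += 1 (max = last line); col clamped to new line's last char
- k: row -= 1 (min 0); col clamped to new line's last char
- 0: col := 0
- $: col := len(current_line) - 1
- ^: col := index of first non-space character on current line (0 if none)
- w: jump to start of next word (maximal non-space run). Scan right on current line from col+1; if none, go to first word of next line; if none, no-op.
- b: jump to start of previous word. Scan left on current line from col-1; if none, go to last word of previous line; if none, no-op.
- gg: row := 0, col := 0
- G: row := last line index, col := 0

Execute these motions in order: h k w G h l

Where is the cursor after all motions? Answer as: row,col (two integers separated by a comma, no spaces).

Answer: 2,1

Derivation:
After 1 (h): row=0 col=0 char='c'
After 2 (k): row=0 col=0 char='c'
After 3 (w): row=0 col=6 char='f'
After 4 (G): row=2 col=0 char='_'
After 5 (h): row=2 col=0 char='_'
After 6 (l): row=2 col=1 char='_'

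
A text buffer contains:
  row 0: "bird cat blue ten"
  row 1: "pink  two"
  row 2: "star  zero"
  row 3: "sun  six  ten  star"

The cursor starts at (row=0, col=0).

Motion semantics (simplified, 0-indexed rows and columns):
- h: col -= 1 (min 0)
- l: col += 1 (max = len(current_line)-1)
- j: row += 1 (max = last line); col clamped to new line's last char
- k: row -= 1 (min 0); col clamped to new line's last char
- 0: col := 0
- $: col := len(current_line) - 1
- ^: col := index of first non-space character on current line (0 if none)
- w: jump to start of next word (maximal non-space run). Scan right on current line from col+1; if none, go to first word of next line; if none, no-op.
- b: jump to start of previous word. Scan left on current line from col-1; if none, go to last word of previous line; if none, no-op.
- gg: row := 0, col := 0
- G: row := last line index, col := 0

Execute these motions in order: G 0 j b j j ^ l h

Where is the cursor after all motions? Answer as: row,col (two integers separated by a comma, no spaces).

Answer: 3,0

Derivation:
After 1 (G): row=3 col=0 char='s'
After 2 (0): row=3 col=0 char='s'
After 3 (j): row=3 col=0 char='s'
After 4 (b): row=2 col=6 char='z'
After 5 (j): row=3 col=6 char='i'
After 6 (j): row=3 col=6 char='i'
After 7 (^): row=3 col=0 char='s'
After 8 (l): row=3 col=1 char='u'
After 9 (h): row=3 col=0 char='s'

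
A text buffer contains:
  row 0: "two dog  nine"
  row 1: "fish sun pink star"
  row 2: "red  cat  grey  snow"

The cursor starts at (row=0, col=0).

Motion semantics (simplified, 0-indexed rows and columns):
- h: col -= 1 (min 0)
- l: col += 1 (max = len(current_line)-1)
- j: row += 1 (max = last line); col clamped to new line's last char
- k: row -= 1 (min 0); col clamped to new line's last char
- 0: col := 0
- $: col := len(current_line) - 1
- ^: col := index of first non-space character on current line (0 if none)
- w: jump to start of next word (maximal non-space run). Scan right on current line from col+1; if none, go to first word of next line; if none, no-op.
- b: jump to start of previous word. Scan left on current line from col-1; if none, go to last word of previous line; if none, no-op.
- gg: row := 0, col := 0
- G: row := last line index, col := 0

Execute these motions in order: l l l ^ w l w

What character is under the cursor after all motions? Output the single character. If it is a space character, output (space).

After 1 (l): row=0 col=1 char='w'
After 2 (l): row=0 col=2 char='o'
After 3 (l): row=0 col=3 char='_'
After 4 (^): row=0 col=0 char='t'
After 5 (w): row=0 col=4 char='d'
After 6 (l): row=0 col=5 char='o'
After 7 (w): row=0 col=9 char='n'

Answer: n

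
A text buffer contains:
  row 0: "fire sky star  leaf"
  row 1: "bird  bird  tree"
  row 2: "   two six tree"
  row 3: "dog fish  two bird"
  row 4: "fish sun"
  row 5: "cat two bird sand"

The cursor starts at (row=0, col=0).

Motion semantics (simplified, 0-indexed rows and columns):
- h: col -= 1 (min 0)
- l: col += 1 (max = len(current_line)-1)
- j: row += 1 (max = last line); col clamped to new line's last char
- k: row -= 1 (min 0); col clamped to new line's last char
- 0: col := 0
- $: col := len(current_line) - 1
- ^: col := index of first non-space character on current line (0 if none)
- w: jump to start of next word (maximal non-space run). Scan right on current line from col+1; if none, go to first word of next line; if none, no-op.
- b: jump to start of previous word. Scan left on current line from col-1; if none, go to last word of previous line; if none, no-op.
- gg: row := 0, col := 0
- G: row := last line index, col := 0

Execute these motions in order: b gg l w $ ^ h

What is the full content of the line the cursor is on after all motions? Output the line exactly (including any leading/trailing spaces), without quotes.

Answer: fire sky star  leaf

Derivation:
After 1 (b): row=0 col=0 char='f'
After 2 (gg): row=0 col=0 char='f'
After 3 (l): row=0 col=1 char='i'
After 4 (w): row=0 col=5 char='s'
After 5 ($): row=0 col=18 char='f'
After 6 (^): row=0 col=0 char='f'
After 7 (h): row=0 col=0 char='f'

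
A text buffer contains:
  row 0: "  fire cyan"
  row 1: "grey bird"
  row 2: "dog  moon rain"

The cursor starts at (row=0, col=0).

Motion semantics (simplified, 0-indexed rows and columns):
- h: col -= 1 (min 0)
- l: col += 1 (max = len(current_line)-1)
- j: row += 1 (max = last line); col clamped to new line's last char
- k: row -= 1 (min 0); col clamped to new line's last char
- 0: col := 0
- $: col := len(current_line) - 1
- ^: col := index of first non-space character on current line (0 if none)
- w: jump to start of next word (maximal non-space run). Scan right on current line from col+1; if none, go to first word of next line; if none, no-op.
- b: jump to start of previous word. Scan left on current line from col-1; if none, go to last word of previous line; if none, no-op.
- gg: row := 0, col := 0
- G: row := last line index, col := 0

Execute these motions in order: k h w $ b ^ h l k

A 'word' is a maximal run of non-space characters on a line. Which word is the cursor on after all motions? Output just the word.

After 1 (k): row=0 col=0 char='_'
After 2 (h): row=0 col=0 char='_'
After 3 (w): row=0 col=2 char='f'
After 4 ($): row=0 col=10 char='n'
After 5 (b): row=0 col=7 char='c'
After 6 (^): row=0 col=2 char='f'
After 7 (h): row=0 col=1 char='_'
After 8 (l): row=0 col=2 char='f'
After 9 (k): row=0 col=2 char='f'

Answer: fire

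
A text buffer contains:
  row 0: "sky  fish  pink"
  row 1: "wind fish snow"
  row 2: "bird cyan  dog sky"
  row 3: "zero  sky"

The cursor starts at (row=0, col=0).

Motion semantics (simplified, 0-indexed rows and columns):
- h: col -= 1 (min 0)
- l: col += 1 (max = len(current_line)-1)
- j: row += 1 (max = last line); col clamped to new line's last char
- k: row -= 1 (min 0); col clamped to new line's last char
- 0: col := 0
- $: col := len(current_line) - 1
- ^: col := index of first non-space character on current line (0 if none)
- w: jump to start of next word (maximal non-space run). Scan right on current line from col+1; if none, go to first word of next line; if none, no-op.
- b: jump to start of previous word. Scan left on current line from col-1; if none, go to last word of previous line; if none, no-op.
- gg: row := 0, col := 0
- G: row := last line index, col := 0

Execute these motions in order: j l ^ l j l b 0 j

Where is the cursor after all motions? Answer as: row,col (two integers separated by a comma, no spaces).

After 1 (j): row=1 col=0 char='w'
After 2 (l): row=1 col=1 char='i'
After 3 (^): row=1 col=0 char='w'
After 4 (l): row=1 col=1 char='i'
After 5 (j): row=2 col=1 char='i'
After 6 (l): row=2 col=2 char='r'
After 7 (b): row=2 col=0 char='b'
After 8 (0): row=2 col=0 char='b'
After 9 (j): row=3 col=0 char='z'

Answer: 3,0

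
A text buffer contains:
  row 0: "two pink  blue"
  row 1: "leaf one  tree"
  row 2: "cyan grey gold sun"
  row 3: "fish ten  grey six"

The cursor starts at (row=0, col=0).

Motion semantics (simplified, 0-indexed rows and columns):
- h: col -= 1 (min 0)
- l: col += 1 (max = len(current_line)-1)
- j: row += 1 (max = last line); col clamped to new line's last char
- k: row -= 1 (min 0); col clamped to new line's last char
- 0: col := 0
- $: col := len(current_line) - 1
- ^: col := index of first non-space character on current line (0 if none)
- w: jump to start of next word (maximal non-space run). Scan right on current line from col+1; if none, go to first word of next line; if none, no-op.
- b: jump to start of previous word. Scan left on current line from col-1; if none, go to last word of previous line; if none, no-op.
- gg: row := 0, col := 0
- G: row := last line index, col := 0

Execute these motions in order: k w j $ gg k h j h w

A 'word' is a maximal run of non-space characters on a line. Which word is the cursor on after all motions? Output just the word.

Answer: one

Derivation:
After 1 (k): row=0 col=0 char='t'
After 2 (w): row=0 col=4 char='p'
After 3 (j): row=1 col=4 char='_'
After 4 ($): row=1 col=13 char='e'
After 5 (gg): row=0 col=0 char='t'
After 6 (k): row=0 col=0 char='t'
After 7 (h): row=0 col=0 char='t'
After 8 (j): row=1 col=0 char='l'
After 9 (h): row=1 col=0 char='l'
After 10 (w): row=1 col=5 char='o'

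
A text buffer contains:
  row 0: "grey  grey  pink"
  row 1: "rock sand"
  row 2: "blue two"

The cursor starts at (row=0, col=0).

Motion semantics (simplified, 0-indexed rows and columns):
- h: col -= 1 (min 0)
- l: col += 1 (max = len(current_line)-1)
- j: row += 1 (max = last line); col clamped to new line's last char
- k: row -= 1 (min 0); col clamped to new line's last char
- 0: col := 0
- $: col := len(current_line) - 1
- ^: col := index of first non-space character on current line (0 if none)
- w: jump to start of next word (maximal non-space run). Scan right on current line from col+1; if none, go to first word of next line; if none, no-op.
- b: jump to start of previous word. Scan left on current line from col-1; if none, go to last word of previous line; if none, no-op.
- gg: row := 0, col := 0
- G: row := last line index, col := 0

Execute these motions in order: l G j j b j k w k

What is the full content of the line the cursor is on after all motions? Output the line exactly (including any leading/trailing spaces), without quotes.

Answer: rock sand

Derivation:
After 1 (l): row=0 col=1 char='r'
After 2 (G): row=2 col=0 char='b'
After 3 (j): row=2 col=0 char='b'
After 4 (j): row=2 col=0 char='b'
After 5 (b): row=1 col=5 char='s'
After 6 (j): row=2 col=5 char='t'
After 7 (k): row=1 col=5 char='s'
After 8 (w): row=2 col=0 char='b'
After 9 (k): row=1 col=0 char='r'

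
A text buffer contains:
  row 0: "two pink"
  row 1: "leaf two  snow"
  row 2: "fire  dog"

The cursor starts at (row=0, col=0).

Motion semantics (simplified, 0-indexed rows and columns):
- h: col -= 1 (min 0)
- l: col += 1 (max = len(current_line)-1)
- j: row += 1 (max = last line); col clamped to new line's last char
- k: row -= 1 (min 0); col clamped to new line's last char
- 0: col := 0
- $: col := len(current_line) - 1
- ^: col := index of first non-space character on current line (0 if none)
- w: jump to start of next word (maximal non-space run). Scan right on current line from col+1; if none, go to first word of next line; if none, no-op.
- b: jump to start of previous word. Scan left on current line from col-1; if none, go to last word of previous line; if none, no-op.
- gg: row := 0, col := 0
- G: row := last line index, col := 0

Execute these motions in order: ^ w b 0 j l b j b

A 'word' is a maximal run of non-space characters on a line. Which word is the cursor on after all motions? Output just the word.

Answer: snow

Derivation:
After 1 (^): row=0 col=0 char='t'
After 2 (w): row=0 col=4 char='p'
After 3 (b): row=0 col=0 char='t'
After 4 (0): row=0 col=0 char='t'
After 5 (j): row=1 col=0 char='l'
After 6 (l): row=1 col=1 char='e'
After 7 (b): row=1 col=0 char='l'
After 8 (j): row=2 col=0 char='f'
After 9 (b): row=1 col=10 char='s'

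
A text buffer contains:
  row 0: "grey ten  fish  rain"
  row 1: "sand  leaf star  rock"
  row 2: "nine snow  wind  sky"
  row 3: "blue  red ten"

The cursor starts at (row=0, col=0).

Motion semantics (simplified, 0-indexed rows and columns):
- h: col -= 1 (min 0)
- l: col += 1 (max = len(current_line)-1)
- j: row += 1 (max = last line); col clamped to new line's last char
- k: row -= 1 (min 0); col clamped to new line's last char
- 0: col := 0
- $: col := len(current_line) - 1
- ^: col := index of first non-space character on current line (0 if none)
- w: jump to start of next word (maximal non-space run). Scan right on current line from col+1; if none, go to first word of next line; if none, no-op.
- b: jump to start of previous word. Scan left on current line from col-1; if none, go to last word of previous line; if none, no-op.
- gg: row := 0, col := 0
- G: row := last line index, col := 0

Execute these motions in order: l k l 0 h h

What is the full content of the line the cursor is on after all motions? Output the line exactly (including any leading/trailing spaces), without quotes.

After 1 (l): row=0 col=1 char='r'
After 2 (k): row=0 col=1 char='r'
After 3 (l): row=0 col=2 char='e'
After 4 (0): row=0 col=0 char='g'
After 5 (h): row=0 col=0 char='g'
After 6 (h): row=0 col=0 char='g'

Answer: grey ten  fish  rain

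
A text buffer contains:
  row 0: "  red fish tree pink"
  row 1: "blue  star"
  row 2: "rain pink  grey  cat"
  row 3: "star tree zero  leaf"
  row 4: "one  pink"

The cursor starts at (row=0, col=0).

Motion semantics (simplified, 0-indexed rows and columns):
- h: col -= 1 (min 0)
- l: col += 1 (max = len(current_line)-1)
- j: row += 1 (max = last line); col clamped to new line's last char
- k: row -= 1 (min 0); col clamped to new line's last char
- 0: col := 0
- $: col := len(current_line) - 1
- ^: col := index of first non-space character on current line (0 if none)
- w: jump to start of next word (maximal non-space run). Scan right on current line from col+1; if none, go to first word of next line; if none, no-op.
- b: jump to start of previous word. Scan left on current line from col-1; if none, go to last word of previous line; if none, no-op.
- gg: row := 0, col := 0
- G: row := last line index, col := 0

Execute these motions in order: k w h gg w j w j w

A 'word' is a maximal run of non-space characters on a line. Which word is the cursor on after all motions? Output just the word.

Answer: grey

Derivation:
After 1 (k): row=0 col=0 char='_'
After 2 (w): row=0 col=2 char='r'
After 3 (h): row=0 col=1 char='_'
After 4 (gg): row=0 col=0 char='_'
After 5 (w): row=0 col=2 char='r'
After 6 (j): row=1 col=2 char='u'
After 7 (w): row=1 col=6 char='s'
After 8 (j): row=2 col=6 char='i'
After 9 (w): row=2 col=11 char='g'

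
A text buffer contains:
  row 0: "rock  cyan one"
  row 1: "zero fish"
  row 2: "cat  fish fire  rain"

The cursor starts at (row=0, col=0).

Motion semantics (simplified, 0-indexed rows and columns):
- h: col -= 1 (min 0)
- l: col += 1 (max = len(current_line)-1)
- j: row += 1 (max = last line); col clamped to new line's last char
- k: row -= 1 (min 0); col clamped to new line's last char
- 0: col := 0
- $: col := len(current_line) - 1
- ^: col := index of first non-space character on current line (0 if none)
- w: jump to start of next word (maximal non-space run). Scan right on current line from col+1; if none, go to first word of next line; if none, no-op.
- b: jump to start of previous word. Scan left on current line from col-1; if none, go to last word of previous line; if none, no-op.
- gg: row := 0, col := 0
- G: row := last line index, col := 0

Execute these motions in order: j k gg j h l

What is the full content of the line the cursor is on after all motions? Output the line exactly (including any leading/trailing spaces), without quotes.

Answer: zero fish

Derivation:
After 1 (j): row=1 col=0 char='z'
After 2 (k): row=0 col=0 char='r'
After 3 (gg): row=0 col=0 char='r'
After 4 (j): row=1 col=0 char='z'
After 5 (h): row=1 col=0 char='z'
After 6 (l): row=1 col=1 char='e'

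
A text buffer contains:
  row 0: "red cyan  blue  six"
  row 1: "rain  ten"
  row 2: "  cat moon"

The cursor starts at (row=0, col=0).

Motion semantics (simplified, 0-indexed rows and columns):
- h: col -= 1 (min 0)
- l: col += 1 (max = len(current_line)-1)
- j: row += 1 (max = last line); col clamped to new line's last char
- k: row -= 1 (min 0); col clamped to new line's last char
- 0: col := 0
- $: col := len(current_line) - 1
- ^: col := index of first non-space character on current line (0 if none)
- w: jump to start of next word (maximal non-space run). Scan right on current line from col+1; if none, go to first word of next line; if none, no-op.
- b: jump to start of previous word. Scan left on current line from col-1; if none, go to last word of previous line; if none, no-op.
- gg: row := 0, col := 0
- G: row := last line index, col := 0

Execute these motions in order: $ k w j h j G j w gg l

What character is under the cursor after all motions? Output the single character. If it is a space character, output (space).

Answer: e

Derivation:
After 1 ($): row=0 col=18 char='x'
After 2 (k): row=0 col=18 char='x'
After 3 (w): row=1 col=0 char='r'
After 4 (j): row=2 col=0 char='_'
After 5 (h): row=2 col=0 char='_'
After 6 (j): row=2 col=0 char='_'
After 7 (G): row=2 col=0 char='_'
After 8 (j): row=2 col=0 char='_'
After 9 (w): row=2 col=2 char='c'
After 10 (gg): row=0 col=0 char='r'
After 11 (l): row=0 col=1 char='e'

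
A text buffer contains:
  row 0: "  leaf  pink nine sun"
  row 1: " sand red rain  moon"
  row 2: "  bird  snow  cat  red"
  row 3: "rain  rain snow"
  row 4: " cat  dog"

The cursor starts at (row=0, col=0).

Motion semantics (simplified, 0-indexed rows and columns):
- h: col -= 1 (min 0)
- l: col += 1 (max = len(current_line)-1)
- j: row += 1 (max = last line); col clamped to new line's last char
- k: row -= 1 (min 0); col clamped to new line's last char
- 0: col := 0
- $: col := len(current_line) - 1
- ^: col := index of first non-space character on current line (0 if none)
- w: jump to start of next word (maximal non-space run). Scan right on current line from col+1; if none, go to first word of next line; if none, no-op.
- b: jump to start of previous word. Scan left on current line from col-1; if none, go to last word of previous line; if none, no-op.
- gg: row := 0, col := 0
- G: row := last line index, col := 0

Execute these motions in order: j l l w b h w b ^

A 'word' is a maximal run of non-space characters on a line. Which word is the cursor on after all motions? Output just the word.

After 1 (j): row=1 col=0 char='_'
After 2 (l): row=1 col=1 char='s'
After 3 (l): row=1 col=2 char='a'
After 4 (w): row=1 col=6 char='r'
After 5 (b): row=1 col=1 char='s'
After 6 (h): row=1 col=0 char='_'
After 7 (w): row=1 col=1 char='s'
After 8 (b): row=0 col=18 char='s'
After 9 (^): row=0 col=2 char='l'

Answer: leaf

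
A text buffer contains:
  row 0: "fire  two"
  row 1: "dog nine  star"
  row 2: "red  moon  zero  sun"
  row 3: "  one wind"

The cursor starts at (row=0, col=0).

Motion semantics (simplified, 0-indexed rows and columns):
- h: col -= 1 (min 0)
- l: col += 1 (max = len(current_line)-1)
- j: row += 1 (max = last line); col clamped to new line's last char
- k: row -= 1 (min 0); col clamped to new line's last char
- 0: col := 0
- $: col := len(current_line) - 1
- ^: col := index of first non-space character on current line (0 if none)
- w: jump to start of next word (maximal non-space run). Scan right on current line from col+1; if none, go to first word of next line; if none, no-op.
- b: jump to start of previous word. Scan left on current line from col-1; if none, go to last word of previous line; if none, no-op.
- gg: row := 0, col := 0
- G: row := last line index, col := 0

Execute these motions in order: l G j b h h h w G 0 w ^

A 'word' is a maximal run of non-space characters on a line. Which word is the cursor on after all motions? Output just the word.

After 1 (l): row=0 col=1 char='i'
After 2 (G): row=3 col=0 char='_'
After 3 (j): row=3 col=0 char='_'
After 4 (b): row=2 col=17 char='s'
After 5 (h): row=2 col=16 char='_'
After 6 (h): row=2 col=15 char='_'
After 7 (h): row=2 col=14 char='o'
After 8 (w): row=2 col=17 char='s'
After 9 (G): row=3 col=0 char='_'
After 10 (0): row=3 col=0 char='_'
After 11 (w): row=3 col=2 char='o'
After 12 (^): row=3 col=2 char='o'

Answer: one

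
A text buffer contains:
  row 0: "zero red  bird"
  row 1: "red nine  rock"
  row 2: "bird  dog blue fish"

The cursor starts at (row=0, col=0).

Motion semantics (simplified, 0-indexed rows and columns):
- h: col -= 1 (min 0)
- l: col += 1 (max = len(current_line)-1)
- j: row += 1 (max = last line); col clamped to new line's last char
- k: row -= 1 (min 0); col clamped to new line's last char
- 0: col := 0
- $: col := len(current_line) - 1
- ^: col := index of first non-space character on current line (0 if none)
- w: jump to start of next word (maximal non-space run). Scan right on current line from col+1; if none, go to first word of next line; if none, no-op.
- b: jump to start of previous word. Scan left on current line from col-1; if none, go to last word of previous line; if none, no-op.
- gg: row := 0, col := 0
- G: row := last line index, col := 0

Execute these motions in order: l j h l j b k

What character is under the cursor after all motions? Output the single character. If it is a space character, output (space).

Answer: r

Derivation:
After 1 (l): row=0 col=1 char='e'
After 2 (j): row=1 col=1 char='e'
After 3 (h): row=1 col=0 char='r'
After 4 (l): row=1 col=1 char='e'
After 5 (j): row=2 col=1 char='i'
After 6 (b): row=2 col=0 char='b'
After 7 (k): row=1 col=0 char='r'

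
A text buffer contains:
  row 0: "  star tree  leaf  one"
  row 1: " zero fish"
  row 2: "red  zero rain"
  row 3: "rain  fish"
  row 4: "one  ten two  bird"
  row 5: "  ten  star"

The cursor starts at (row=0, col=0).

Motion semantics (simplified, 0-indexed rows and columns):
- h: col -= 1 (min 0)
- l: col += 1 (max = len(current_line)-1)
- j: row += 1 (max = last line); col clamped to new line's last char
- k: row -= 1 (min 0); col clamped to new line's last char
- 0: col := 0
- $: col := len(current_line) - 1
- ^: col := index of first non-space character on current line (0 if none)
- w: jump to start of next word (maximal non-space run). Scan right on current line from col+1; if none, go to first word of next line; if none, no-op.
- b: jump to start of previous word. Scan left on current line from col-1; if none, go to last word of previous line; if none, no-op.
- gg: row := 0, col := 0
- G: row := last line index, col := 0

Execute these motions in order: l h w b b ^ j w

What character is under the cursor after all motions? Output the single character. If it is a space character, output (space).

Answer: f

Derivation:
After 1 (l): row=0 col=1 char='_'
After 2 (h): row=0 col=0 char='_'
After 3 (w): row=0 col=2 char='s'
After 4 (b): row=0 col=2 char='s'
After 5 (b): row=0 col=2 char='s'
After 6 (^): row=0 col=2 char='s'
After 7 (j): row=1 col=2 char='e'
After 8 (w): row=1 col=6 char='f'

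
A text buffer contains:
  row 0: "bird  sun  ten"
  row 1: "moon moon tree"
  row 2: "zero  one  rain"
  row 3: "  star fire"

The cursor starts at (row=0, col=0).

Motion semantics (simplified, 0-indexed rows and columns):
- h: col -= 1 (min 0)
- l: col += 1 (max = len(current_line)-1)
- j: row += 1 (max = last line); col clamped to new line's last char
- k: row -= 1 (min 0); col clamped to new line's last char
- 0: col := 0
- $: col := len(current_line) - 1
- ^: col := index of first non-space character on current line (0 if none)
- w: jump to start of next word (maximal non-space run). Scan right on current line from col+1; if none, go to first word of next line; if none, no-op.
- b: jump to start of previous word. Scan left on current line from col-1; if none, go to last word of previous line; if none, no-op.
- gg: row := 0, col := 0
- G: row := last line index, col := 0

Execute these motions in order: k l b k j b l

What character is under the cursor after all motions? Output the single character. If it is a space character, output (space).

After 1 (k): row=0 col=0 char='b'
After 2 (l): row=0 col=1 char='i'
After 3 (b): row=0 col=0 char='b'
After 4 (k): row=0 col=0 char='b'
After 5 (j): row=1 col=0 char='m'
After 6 (b): row=0 col=11 char='t'
After 7 (l): row=0 col=12 char='e'

Answer: e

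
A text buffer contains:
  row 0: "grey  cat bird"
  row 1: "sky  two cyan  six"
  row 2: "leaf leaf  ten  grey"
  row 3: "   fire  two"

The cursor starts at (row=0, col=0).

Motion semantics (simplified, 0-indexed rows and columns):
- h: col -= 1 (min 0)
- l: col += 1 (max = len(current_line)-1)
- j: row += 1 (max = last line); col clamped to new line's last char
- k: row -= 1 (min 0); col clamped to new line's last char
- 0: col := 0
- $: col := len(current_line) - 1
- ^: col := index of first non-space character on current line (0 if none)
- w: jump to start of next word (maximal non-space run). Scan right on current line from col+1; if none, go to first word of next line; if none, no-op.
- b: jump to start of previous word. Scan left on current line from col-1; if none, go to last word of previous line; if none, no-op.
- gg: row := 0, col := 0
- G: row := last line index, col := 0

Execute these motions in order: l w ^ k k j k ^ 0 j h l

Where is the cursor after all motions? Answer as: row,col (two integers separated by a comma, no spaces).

Answer: 1,1

Derivation:
After 1 (l): row=0 col=1 char='r'
After 2 (w): row=0 col=6 char='c'
After 3 (^): row=0 col=0 char='g'
After 4 (k): row=0 col=0 char='g'
After 5 (k): row=0 col=0 char='g'
After 6 (j): row=1 col=0 char='s'
After 7 (k): row=0 col=0 char='g'
After 8 (^): row=0 col=0 char='g'
After 9 (0): row=0 col=0 char='g'
After 10 (j): row=1 col=0 char='s'
After 11 (h): row=1 col=0 char='s'
After 12 (l): row=1 col=1 char='k'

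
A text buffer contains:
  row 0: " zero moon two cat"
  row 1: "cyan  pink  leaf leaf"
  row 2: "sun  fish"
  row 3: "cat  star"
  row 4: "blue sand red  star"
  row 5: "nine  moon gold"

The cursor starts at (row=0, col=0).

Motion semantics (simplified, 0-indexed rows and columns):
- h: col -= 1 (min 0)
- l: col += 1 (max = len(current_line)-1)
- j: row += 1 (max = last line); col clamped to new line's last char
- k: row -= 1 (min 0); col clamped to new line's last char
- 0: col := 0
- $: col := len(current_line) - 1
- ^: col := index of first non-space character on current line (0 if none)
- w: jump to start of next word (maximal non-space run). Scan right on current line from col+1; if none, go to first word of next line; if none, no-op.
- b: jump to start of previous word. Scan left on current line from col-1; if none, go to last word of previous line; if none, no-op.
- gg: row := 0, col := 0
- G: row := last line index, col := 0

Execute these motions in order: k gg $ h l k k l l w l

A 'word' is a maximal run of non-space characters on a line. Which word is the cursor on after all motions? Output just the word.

After 1 (k): row=0 col=0 char='_'
After 2 (gg): row=0 col=0 char='_'
After 3 ($): row=0 col=17 char='t'
After 4 (h): row=0 col=16 char='a'
After 5 (l): row=0 col=17 char='t'
After 6 (k): row=0 col=17 char='t'
After 7 (k): row=0 col=17 char='t'
After 8 (l): row=0 col=17 char='t'
After 9 (l): row=0 col=17 char='t'
After 10 (w): row=1 col=0 char='c'
After 11 (l): row=1 col=1 char='y'

Answer: cyan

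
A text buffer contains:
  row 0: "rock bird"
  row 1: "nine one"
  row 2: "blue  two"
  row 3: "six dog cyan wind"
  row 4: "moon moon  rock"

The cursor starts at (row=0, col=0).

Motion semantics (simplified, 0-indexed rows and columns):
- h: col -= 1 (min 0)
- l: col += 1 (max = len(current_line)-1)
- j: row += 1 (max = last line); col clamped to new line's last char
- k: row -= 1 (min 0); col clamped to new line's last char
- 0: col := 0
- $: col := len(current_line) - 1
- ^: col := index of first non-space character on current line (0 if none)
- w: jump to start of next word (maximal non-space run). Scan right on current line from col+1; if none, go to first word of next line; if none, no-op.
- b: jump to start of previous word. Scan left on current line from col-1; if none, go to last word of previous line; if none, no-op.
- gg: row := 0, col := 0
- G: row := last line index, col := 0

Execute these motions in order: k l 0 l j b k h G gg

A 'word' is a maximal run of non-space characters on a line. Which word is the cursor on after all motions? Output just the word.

After 1 (k): row=0 col=0 char='r'
After 2 (l): row=0 col=1 char='o'
After 3 (0): row=0 col=0 char='r'
After 4 (l): row=0 col=1 char='o'
After 5 (j): row=1 col=1 char='i'
After 6 (b): row=1 col=0 char='n'
After 7 (k): row=0 col=0 char='r'
After 8 (h): row=0 col=0 char='r'
After 9 (G): row=4 col=0 char='m'
After 10 (gg): row=0 col=0 char='r'

Answer: rock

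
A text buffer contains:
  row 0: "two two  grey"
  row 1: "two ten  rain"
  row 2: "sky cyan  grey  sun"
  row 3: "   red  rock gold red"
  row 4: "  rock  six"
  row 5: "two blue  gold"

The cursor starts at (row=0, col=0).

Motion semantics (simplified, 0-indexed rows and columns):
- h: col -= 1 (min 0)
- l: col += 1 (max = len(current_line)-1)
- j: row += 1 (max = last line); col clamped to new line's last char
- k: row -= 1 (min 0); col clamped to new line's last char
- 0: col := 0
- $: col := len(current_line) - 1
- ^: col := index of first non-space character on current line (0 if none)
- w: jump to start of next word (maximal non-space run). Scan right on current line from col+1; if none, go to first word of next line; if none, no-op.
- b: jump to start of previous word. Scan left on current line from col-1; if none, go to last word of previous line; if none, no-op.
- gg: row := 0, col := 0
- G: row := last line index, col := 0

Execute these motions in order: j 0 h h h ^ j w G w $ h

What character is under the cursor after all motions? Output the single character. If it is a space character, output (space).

Answer: l

Derivation:
After 1 (j): row=1 col=0 char='t'
After 2 (0): row=1 col=0 char='t'
After 3 (h): row=1 col=0 char='t'
After 4 (h): row=1 col=0 char='t'
After 5 (h): row=1 col=0 char='t'
After 6 (^): row=1 col=0 char='t'
After 7 (j): row=2 col=0 char='s'
After 8 (w): row=2 col=4 char='c'
After 9 (G): row=5 col=0 char='t'
After 10 (w): row=5 col=4 char='b'
After 11 ($): row=5 col=13 char='d'
After 12 (h): row=5 col=12 char='l'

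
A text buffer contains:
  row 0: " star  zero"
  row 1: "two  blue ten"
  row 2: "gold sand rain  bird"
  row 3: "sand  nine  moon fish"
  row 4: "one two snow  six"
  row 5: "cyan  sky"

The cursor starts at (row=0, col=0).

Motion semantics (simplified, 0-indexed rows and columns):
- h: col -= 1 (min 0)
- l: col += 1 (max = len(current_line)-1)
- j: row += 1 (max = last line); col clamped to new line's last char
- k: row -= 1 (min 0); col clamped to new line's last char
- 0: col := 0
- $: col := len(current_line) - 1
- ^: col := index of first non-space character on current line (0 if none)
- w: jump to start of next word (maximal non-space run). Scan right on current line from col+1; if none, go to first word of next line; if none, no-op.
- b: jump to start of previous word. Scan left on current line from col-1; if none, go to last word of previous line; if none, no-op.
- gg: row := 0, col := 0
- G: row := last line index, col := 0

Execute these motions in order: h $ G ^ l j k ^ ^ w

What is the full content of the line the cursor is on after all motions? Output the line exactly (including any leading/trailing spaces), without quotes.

Answer: one two snow  six

Derivation:
After 1 (h): row=0 col=0 char='_'
After 2 ($): row=0 col=10 char='o'
After 3 (G): row=5 col=0 char='c'
After 4 (^): row=5 col=0 char='c'
After 5 (l): row=5 col=1 char='y'
After 6 (j): row=5 col=1 char='y'
After 7 (k): row=4 col=1 char='n'
After 8 (^): row=4 col=0 char='o'
After 9 (^): row=4 col=0 char='o'
After 10 (w): row=4 col=4 char='t'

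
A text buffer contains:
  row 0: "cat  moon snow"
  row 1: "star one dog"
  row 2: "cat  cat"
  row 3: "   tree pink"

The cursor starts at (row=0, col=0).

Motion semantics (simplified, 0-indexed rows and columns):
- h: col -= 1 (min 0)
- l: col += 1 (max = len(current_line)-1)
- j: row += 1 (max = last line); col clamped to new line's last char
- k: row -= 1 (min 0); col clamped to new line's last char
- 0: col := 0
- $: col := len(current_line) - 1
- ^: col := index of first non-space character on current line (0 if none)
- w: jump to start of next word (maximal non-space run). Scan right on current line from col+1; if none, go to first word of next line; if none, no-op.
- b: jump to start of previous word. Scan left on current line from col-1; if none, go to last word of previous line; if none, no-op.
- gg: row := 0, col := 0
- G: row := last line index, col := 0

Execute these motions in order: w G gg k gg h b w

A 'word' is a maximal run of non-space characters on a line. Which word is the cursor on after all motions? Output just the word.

After 1 (w): row=0 col=5 char='m'
After 2 (G): row=3 col=0 char='_'
After 3 (gg): row=0 col=0 char='c'
After 4 (k): row=0 col=0 char='c'
After 5 (gg): row=0 col=0 char='c'
After 6 (h): row=0 col=0 char='c'
After 7 (b): row=0 col=0 char='c'
After 8 (w): row=0 col=5 char='m'

Answer: moon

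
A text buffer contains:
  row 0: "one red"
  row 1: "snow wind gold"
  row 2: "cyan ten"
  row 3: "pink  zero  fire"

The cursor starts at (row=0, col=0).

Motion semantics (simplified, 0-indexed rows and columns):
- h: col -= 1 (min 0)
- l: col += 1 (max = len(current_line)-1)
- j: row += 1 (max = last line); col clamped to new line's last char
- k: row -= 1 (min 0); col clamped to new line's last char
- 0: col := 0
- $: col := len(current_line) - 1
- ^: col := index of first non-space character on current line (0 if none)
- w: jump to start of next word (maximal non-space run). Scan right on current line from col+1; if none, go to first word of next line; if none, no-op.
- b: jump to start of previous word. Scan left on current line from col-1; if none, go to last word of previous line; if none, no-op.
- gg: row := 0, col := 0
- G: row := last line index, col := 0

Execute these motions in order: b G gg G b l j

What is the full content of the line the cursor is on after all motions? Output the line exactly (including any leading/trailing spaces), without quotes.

After 1 (b): row=0 col=0 char='o'
After 2 (G): row=3 col=0 char='p'
After 3 (gg): row=0 col=0 char='o'
After 4 (G): row=3 col=0 char='p'
After 5 (b): row=2 col=5 char='t'
After 6 (l): row=2 col=6 char='e'
After 7 (j): row=3 col=6 char='z'

Answer: pink  zero  fire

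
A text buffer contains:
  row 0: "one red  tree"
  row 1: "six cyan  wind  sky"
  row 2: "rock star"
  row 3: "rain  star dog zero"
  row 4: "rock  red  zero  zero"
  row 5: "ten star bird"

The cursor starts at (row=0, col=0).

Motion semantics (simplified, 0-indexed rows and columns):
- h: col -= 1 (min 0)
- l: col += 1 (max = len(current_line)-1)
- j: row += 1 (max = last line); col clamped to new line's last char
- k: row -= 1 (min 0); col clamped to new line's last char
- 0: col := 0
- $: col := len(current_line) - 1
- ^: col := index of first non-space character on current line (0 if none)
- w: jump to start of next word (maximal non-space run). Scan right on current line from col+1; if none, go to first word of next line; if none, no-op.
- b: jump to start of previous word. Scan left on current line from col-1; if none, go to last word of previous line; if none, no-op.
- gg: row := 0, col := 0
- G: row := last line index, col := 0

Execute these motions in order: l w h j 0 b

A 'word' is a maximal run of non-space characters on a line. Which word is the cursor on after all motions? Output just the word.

After 1 (l): row=0 col=1 char='n'
After 2 (w): row=0 col=4 char='r'
After 3 (h): row=0 col=3 char='_'
After 4 (j): row=1 col=3 char='_'
After 5 (0): row=1 col=0 char='s'
After 6 (b): row=0 col=9 char='t'

Answer: tree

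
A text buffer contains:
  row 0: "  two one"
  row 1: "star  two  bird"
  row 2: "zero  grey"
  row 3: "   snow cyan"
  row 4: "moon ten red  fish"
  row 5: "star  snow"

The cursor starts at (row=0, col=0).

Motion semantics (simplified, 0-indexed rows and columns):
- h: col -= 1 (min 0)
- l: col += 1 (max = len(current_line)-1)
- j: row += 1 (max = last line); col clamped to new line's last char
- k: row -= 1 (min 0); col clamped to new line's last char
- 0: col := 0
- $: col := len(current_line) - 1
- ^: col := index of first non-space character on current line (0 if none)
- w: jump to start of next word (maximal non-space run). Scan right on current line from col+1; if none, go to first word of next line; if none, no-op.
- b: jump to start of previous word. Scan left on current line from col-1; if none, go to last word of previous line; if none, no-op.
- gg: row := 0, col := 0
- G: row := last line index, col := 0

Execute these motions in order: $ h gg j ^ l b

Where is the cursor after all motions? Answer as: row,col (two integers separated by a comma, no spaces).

After 1 ($): row=0 col=8 char='e'
After 2 (h): row=0 col=7 char='n'
After 3 (gg): row=0 col=0 char='_'
After 4 (j): row=1 col=0 char='s'
After 5 (^): row=1 col=0 char='s'
After 6 (l): row=1 col=1 char='t'
After 7 (b): row=1 col=0 char='s'

Answer: 1,0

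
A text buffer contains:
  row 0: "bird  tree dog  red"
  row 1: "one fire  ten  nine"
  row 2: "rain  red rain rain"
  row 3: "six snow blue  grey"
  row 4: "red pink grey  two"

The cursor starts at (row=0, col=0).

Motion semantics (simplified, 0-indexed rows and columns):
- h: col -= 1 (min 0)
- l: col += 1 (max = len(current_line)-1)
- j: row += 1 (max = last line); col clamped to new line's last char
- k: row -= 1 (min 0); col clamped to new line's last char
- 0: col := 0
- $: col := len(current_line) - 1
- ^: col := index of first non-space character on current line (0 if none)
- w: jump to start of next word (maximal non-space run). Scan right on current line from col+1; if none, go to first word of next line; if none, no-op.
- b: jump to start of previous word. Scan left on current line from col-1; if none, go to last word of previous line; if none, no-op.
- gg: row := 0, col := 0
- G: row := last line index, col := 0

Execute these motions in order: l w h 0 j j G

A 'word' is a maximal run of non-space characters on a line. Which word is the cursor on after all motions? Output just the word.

Answer: red

Derivation:
After 1 (l): row=0 col=1 char='i'
After 2 (w): row=0 col=6 char='t'
After 3 (h): row=0 col=5 char='_'
After 4 (0): row=0 col=0 char='b'
After 5 (j): row=1 col=0 char='o'
After 6 (j): row=2 col=0 char='r'
After 7 (G): row=4 col=0 char='r'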